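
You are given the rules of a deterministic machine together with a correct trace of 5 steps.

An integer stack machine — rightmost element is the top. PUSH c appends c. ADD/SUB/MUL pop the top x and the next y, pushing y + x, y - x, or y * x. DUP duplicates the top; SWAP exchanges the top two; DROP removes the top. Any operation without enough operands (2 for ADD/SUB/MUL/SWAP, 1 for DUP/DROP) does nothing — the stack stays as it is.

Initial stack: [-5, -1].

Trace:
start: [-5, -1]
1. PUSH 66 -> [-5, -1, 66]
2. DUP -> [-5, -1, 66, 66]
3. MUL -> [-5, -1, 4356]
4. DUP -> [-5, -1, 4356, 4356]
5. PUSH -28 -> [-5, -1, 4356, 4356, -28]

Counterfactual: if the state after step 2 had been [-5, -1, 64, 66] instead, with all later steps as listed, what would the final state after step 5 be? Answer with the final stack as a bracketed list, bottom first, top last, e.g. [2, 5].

state after step 2 := [-5, -1, 64, 66]
3. MUL -> [-5, -1, 4224]
4. DUP -> [-5, -1, 4224, 4224]
5. PUSH -28 -> [-5, -1, 4224, 4224, -28]

[-5, -1, 4224, 4224, -28]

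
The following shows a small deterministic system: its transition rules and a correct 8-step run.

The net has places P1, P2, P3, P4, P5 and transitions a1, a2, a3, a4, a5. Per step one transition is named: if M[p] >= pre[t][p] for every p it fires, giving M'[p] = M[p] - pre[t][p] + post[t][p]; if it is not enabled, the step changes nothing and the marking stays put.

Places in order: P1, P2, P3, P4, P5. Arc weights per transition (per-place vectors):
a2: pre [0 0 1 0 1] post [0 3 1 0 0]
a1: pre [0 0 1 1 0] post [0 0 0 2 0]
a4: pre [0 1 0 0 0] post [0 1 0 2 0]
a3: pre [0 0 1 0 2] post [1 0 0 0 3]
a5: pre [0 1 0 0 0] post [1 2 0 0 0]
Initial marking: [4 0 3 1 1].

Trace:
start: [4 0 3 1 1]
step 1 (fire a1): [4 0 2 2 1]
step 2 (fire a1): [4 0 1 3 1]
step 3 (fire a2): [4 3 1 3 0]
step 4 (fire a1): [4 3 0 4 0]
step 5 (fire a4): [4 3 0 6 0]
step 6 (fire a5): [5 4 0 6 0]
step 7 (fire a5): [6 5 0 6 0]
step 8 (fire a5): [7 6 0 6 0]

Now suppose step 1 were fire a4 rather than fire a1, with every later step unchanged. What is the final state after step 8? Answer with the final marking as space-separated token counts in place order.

7 6 1 5 0

(re-executing from step 1 with the substitution; state before step 1: [4 0 3 1 1])
step 1 (fire a4): [4 0 3 1 1]
step 2 (fire a1): [4 0 2 2 1]
step 3 (fire a2): [4 3 2 2 0]
step 4 (fire a1): [4 3 1 3 0]
step 5 (fire a4): [4 3 1 5 0]
step 6 (fire a5): [5 4 1 5 0]
step 7 (fire a5): [6 5 1 5 0]
step 8 (fire a5): [7 6 1 5 0]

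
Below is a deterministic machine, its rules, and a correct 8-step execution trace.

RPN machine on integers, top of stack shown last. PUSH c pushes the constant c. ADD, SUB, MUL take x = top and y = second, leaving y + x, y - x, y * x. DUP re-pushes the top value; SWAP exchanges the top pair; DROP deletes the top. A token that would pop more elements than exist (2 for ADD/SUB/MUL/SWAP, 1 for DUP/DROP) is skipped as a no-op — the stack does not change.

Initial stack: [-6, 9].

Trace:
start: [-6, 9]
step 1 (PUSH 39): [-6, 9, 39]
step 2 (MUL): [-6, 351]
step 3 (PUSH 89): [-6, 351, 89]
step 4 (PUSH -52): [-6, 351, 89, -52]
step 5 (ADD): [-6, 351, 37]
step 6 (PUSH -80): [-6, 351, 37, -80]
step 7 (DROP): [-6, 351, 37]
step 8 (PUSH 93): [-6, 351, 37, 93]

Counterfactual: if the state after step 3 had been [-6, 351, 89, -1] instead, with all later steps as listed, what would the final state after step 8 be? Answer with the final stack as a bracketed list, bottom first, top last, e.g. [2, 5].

[-6, 351, 89, -53, 93]

state after step 3 := [-6, 351, 89, -1]
step 4 (PUSH -52): [-6, 351, 89, -1, -52]
step 5 (ADD): [-6, 351, 89, -53]
step 6 (PUSH -80): [-6, 351, 89, -53, -80]
step 7 (DROP): [-6, 351, 89, -53]
step 8 (PUSH 93): [-6, 351, 89, -53, 93]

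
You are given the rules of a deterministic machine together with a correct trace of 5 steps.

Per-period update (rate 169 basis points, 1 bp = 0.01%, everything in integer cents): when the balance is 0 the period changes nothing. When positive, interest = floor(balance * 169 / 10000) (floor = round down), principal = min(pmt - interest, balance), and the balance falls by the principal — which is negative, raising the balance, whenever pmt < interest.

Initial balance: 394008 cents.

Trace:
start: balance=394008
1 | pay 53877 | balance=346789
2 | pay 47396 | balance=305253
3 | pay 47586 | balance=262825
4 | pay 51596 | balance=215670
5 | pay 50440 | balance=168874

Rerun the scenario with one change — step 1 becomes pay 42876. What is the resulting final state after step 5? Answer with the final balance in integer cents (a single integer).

180638

(re-executing from step 1 with the substitution; state before step 1: balance=394008)
1 | pay 42876 | balance=357790
2 | pay 47396 | balance=316440
3 | pay 47586 | balance=274201
4 | pay 51596 | balance=227238
5 | pay 50440 | balance=180638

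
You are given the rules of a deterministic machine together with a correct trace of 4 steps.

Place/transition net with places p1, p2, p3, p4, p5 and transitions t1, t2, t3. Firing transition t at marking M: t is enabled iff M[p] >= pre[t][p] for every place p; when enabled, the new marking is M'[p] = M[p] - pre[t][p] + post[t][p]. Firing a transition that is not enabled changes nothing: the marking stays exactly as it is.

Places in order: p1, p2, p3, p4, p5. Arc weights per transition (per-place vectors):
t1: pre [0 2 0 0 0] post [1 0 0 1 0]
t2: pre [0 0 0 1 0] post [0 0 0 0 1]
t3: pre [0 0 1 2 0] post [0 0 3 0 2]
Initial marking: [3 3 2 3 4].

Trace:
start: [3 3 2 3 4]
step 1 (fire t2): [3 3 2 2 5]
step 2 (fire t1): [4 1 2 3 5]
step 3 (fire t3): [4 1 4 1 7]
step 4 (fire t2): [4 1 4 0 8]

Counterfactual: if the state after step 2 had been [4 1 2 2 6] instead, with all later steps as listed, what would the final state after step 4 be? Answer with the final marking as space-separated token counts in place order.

state after step 2 := [4 1 2 2 6]
step 3 (fire t3): [4 1 4 0 8]
step 4 (fire t2): [4 1 4 0 8]

4 1 4 0 8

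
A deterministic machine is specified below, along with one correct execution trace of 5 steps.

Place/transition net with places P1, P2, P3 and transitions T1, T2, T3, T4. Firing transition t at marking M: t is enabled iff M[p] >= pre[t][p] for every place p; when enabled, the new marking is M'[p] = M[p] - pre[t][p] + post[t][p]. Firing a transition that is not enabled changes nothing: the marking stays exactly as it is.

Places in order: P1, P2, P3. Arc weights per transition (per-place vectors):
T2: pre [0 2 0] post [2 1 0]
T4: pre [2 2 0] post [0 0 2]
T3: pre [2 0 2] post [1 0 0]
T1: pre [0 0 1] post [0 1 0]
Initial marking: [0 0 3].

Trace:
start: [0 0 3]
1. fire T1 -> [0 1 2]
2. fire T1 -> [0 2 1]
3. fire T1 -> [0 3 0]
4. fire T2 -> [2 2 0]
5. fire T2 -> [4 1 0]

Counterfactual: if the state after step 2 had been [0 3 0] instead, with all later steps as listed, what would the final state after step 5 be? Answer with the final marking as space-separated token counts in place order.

state after step 2 := [0 3 0]
3. fire T1 -> [0 3 0]
4. fire T2 -> [2 2 0]
5. fire T2 -> [4 1 0]

4 1 0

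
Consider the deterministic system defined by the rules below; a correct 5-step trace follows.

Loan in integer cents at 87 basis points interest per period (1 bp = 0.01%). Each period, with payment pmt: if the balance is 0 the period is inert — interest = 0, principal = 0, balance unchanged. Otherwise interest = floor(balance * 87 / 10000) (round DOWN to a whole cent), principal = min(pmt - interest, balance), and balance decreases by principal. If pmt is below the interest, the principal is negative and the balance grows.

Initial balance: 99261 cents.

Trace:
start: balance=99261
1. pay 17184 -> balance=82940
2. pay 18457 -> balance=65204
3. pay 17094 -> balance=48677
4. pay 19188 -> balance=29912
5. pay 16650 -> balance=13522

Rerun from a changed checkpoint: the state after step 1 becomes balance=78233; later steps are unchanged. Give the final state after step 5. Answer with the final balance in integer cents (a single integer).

state after step 1 := balance=78233
2. pay 18457 -> balance=60456
3. pay 17094 -> balance=43887
4. pay 19188 -> balance=25080
5. pay 16650 -> balance=8648

8648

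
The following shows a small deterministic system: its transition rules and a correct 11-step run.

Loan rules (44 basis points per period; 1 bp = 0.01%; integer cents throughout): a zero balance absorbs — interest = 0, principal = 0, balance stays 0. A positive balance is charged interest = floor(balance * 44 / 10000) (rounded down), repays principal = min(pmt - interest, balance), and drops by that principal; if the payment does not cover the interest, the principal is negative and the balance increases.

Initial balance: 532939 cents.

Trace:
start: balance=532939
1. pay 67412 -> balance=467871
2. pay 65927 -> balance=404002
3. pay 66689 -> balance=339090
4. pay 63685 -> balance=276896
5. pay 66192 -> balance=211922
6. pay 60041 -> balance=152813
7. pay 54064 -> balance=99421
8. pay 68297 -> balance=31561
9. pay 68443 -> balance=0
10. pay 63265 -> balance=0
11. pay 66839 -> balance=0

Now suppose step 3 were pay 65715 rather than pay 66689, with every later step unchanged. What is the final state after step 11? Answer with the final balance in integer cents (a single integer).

0

(re-executing from step 3 with the substitution; state before step 3: balance=404002)
3. pay 65715 -> balance=340064
4. pay 63685 -> balance=277875
5. pay 66192 -> balance=212905
6. pay 60041 -> balance=153800
7. pay 54064 -> balance=100412
8. pay 68297 -> balance=32556
9. pay 68443 -> balance=0
10. pay 63265 -> balance=0
11. pay 66839 -> balance=0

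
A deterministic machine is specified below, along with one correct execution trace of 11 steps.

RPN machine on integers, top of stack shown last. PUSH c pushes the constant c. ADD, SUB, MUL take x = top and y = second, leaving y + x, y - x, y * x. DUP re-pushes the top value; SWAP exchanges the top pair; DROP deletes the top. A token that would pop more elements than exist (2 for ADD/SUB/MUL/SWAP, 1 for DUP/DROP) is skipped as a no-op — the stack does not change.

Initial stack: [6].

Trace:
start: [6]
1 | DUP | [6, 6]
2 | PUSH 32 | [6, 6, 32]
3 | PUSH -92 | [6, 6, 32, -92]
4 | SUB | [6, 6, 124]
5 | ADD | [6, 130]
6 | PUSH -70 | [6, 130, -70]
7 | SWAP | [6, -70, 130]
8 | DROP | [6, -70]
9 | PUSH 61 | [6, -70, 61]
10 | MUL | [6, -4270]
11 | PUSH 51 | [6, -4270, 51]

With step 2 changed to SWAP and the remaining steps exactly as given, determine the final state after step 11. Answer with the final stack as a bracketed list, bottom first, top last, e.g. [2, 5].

(re-executing from step 2 with the substitution; state before step 2: [6, 6])
2 | SWAP | [6, 6]
3 | PUSH -92 | [6, 6, -92]
4 | SUB | [6, 98]
5 | ADD | [104]
6 | PUSH -70 | [104, -70]
7 | SWAP | [-70, 104]
8 | DROP | [-70]
9 | PUSH 61 | [-70, 61]
10 | MUL | [-4270]
11 | PUSH 51 | [-4270, 51]

[-4270, 51]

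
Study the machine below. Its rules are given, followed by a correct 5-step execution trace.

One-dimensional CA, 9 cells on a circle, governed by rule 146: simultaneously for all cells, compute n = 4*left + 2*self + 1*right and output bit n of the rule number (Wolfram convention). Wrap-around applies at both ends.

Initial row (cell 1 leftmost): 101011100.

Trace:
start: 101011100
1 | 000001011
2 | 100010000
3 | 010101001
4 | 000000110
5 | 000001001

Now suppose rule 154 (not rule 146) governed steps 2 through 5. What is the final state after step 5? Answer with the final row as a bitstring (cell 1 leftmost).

010010000

(re-executing steps 2..5 under rule 154; state before step 2: 000001011)
2 | 100010010
3 | 010101100
4 | 100001010
5 | 010010000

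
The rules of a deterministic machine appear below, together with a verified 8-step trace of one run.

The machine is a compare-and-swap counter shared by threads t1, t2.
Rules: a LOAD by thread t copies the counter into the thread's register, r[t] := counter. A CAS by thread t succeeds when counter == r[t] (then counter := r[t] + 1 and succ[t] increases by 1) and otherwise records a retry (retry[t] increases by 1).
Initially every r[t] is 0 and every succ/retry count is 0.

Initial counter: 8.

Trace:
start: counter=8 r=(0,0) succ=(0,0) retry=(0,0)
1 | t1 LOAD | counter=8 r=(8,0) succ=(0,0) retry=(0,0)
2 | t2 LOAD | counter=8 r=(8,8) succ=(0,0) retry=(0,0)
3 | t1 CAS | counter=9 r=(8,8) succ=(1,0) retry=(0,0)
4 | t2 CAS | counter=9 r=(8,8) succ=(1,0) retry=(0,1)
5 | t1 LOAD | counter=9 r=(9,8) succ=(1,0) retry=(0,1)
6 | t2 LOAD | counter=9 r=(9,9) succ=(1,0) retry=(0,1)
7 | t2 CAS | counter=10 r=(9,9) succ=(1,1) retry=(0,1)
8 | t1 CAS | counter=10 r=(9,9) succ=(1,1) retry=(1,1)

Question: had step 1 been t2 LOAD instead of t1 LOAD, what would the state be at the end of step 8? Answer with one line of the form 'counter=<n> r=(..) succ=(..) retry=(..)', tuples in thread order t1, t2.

(re-executing from step 1 with the substitution; state before step 1: counter=8 r=(0,0) succ=(0,0) retry=(0,0))
1 | t2 LOAD | counter=8 r=(0,8) succ=(0,0) retry=(0,0)
2 | t2 LOAD | counter=8 r=(0,8) succ=(0,0) retry=(0,0)
3 | t1 CAS | counter=8 r=(0,8) succ=(0,0) retry=(1,0)
4 | t2 CAS | counter=9 r=(0,8) succ=(0,1) retry=(1,0)
5 | t1 LOAD | counter=9 r=(9,8) succ=(0,1) retry=(1,0)
6 | t2 LOAD | counter=9 r=(9,9) succ=(0,1) retry=(1,0)
7 | t2 CAS | counter=10 r=(9,9) succ=(0,2) retry=(1,0)
8 | t1 CAS | counter=10 r=(9,9) succ=(0,2) retry=(2,0)

counter=10 r=(9,9) succ=(0,2) retry=(2,0)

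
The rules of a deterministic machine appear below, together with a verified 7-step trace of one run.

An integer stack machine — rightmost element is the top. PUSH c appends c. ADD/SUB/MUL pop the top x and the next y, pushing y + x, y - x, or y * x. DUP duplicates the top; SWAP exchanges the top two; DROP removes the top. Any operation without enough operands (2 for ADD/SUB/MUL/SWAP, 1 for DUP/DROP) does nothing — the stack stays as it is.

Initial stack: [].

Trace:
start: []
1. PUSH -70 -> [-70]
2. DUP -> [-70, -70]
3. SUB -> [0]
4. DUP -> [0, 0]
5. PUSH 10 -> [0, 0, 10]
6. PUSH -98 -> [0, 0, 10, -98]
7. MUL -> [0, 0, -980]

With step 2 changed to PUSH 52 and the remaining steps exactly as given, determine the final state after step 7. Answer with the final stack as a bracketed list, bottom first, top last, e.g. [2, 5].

[-122, -122, -980]

(re-executing from step 2 with the substitution; state before step 2: [-70])
2. PUSH 52 -> [-70, 52]
3. SUB -> [-122]
4. DUP -> [-122, -122]
5. PUSH 10 -> [-122, -122, 10]
6. PUSH -98 -> [-122, -122, 10, -98]
7. MUL -> [-122, -122, -980]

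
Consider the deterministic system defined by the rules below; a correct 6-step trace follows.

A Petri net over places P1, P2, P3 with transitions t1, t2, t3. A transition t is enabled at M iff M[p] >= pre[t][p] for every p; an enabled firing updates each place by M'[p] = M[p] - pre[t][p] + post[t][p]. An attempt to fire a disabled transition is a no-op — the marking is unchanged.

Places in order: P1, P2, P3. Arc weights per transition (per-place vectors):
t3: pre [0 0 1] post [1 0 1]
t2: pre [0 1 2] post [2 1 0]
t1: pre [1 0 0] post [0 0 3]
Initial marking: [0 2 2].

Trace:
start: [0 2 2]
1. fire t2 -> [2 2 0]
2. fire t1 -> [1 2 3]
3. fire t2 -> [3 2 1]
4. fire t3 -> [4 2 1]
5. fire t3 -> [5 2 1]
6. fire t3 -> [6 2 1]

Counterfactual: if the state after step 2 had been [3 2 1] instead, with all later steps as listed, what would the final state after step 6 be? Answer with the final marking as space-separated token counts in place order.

6 2 1

state after step 2 := [3 2 1]
3. fire t2 -> [3 2 1]
4. fire t3 -> [4 2 1]
5. fire t3 -> [5 2 1]
6. fire t3 -> [6 2 1]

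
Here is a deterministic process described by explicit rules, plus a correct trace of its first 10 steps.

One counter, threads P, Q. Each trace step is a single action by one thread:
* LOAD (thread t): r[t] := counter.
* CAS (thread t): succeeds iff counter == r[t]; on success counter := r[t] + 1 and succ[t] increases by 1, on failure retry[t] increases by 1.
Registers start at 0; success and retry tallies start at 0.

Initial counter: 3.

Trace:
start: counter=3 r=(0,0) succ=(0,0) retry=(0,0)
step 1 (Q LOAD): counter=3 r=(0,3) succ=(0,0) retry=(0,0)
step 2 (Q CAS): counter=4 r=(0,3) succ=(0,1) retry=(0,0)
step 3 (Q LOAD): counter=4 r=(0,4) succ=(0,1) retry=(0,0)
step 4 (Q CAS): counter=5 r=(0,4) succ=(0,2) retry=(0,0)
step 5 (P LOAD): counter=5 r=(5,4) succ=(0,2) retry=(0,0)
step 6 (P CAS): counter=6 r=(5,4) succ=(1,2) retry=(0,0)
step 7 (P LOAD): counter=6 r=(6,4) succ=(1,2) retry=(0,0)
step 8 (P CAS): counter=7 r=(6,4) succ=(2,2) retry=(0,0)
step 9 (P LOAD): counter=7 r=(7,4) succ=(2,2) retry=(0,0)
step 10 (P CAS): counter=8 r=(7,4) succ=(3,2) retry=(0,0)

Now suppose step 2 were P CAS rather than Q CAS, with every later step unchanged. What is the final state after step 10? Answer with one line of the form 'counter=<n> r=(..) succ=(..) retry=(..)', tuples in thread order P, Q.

counter=7 r=(6,3) succ=(3,1) retry=(1,0)

(re-executing from step 2 with the substitution; state before step 2: counter=3 r=(0,3) succ=(0,0) retry=(0,0))
step 2 (P CAS): counter=3 r=(0,3) succ=(0,0) retry=(1,0)
step 3 (Q LOAD): counter=3 r=(0,3) succ=(0,0) retry=(1,0)
step 4 (Q CAS): counter=4 r=(0,3) succ=(0,1) retry=(1,0)
step 5 (P LOAD): counter=4 r=(4,3) succ=(0,1) retry=(1,0)
step 6 (P CAS): counter=5 r=(4,3) succ=(1,1) retry=(1,0)
step 7 (P LOAD): counter=5 r=(5,3) succ=(1,1) retry=(1,0)
step 8 (P CAS): counter=6 r=(5,3) succ=(2,1) retry=(1,0)
step 9 (P LOAD): counter=6 r=(6,3) succ=(2,1) retry=(1,0)
step 10 (P CAS): counter=7 r=(6,3) succ=(3,1) retry=(1,0)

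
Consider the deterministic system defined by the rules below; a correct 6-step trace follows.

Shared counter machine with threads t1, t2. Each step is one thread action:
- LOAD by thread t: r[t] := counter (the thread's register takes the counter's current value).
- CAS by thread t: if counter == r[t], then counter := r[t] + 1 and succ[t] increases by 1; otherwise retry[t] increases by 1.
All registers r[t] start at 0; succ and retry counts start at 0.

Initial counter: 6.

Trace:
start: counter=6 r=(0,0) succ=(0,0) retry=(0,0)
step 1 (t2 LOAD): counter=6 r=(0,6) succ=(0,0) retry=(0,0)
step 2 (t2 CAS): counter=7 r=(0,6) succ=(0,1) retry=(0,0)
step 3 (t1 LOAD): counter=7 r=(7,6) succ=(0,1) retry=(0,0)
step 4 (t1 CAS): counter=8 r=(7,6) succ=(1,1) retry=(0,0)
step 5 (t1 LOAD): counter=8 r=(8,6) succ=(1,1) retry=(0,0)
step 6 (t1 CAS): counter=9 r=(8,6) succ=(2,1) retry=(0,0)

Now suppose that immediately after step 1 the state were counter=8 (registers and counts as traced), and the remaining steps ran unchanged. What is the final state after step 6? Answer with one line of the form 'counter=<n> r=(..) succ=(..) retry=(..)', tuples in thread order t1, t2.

counter=10 r=(9,6) succ=(2,0) retry=(0,1)

state after step 1 := counter=8 r=(0,6) succ=(0,0) retry=(0,0)
step 2 (t2 CAS): counter=8 r=(0,6) succ=(0,0) retry=(0,1)
step 3 (t1 LOAD): counter=8 r=(8,6) succ=(0,0) retry=(0,1)
step 4 (t1 CAS): counter=9 r=(8,6) succ=(1,0) retry=(0,1)
step 5 (t1 LOAD): counter=9 r=(9,6) succ=(1,0) retry=(0,1)
step 6 (t1 CAS): counter=10 r=(9,6) succ=(2,0) retry=(0,1)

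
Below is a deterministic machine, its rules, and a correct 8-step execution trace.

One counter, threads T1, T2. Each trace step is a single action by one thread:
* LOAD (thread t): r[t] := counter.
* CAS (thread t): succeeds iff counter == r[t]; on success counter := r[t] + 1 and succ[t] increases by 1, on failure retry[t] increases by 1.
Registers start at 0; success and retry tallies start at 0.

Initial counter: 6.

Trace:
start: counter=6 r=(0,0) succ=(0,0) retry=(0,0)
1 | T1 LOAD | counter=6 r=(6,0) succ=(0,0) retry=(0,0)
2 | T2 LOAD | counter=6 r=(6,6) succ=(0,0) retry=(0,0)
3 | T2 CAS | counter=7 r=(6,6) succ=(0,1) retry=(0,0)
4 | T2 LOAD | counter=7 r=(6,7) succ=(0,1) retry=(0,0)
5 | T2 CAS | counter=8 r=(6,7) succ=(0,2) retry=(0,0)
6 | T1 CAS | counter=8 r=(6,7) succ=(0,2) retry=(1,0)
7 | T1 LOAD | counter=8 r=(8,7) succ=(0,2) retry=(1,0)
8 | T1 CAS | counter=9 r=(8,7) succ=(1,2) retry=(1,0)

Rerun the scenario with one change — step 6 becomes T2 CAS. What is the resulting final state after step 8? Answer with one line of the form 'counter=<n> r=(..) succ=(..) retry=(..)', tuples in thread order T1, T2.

(re-executing from step 6 with the substitution; state before step 6: counter=8 r=(6,7) succ=(0,2) retry=(0,0))
6 | T2 CAS | counter=8 r=(6,7) succ=(0,2) retry=(0,1)
7 | T1 LOAD | counter=8 r=(8,7) succ=(0,2) retry=(0,1)
8 | T1 CAS | counter=9 r=(8,7) succ=(1,2) retry=(0,1)

counter=9 r=(8,7) succ=(1,2) retry=(0,1)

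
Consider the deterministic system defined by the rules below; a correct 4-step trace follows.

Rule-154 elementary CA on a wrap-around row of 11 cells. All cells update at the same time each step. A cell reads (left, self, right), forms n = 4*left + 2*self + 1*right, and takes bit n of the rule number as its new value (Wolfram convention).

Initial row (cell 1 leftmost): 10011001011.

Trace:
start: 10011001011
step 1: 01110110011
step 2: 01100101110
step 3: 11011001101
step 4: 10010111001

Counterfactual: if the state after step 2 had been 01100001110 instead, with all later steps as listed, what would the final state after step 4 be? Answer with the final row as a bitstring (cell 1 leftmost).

state after step 2 := 01100001110
step 3: 11010011101
step 4: 10001111001

10001111001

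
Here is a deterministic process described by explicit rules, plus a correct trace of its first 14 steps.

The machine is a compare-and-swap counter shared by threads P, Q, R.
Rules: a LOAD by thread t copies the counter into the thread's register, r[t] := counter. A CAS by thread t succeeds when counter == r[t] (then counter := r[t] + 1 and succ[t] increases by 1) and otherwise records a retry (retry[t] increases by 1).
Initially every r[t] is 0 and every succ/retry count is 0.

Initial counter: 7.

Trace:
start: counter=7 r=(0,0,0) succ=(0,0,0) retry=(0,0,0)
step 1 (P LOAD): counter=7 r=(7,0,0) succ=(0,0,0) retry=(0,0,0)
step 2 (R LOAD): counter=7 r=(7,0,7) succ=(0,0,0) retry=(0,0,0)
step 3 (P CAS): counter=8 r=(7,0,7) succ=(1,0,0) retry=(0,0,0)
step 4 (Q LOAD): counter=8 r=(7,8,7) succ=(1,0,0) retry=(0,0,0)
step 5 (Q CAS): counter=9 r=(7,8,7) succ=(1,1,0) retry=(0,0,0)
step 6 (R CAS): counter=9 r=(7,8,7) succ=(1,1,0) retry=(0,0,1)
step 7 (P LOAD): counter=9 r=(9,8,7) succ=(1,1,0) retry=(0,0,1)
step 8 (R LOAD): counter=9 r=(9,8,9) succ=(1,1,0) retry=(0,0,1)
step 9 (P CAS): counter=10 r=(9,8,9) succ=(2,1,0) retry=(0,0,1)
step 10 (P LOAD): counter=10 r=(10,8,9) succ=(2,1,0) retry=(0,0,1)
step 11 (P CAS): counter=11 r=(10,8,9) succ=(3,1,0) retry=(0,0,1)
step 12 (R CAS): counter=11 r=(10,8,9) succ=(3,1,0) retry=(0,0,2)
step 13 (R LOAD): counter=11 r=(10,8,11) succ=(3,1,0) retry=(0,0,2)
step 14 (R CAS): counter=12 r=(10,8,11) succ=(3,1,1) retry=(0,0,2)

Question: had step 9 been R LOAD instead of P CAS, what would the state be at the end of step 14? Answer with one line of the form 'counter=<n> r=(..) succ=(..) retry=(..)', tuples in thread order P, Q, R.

counter=11 r=(9,8,10) succ=(2,1,1) retry=(0,0,2)

(re-executing from step 9 with the substitution; state before step 9: counter=9 r=(9,8,9) succ=(1,1,0) retry=(0,0,1))
step 9 (R LOAD): counter=9 r=(9,8,9) succ=(1,1,0) retry=(0,0,1)
step 10 (P LOAD): counter=9 r=(9,8,9) succ=(1,1,0) retry=(0,0,1)
step 11 (P CAS): counter=10 r=(9,8,9) succ=(2,1,0) retry=(0,0,1)
step 12 (R CAS): counter=10 r=(9,8,9) succ=(2,1,0) retry=(0,0,2)
step 13 (R LOAD): counter=10 r=(9,8,10) succ=(2,1,0) retry=(0,0,2)
step 14 (R CAS): counter=11 r=(9,8,10) succ=(2,1,1) retry=(0,0,2)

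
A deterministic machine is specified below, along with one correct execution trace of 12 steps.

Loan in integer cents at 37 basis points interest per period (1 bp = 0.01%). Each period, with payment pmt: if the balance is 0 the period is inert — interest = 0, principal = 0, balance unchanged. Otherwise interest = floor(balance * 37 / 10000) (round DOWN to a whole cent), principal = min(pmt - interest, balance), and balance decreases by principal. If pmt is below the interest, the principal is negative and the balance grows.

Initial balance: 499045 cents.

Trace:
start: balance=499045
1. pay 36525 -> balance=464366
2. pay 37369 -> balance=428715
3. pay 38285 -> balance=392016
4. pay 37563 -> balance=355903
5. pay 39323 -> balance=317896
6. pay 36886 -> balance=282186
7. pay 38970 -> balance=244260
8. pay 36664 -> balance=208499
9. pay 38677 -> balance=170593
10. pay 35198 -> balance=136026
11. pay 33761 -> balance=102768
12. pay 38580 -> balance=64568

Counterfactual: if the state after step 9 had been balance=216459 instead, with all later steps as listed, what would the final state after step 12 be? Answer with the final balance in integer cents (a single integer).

state after step 9 := balance=216459
10. pay 35198 -> balance=182061
11. pay 33761 -> balance=148973
12. pay 38580 -> balance=110944

110944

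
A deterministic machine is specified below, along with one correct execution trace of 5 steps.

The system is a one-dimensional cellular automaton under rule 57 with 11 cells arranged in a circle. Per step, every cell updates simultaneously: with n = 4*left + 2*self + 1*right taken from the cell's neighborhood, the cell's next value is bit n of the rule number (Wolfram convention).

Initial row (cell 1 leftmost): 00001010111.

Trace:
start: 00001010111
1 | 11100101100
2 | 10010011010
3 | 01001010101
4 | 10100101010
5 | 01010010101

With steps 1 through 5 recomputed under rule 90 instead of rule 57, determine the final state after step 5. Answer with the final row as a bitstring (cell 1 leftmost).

(re-executing steps 1..5 under rule 90; state before step 1: 00001010111)
1 | 10010000101
2 | 11101001001
3 | 00100110111
4 | 11011110101
5 | 01010010001

01010010001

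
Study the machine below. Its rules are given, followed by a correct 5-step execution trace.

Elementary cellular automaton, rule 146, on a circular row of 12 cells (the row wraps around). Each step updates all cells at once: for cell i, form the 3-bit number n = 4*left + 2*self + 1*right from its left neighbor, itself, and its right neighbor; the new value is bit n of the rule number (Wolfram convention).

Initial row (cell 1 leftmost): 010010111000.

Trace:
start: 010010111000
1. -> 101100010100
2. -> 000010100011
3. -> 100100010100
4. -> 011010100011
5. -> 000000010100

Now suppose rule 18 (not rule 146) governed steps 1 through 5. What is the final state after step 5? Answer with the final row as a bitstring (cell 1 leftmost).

(re-executing steps 1..5 under rule 18; state before step 1: 010010111000)
1. -> 101100000100
2. -> 000010001011
3. -> 100101010000
4. -> 011000001001
5. -> 000100010110

000100010110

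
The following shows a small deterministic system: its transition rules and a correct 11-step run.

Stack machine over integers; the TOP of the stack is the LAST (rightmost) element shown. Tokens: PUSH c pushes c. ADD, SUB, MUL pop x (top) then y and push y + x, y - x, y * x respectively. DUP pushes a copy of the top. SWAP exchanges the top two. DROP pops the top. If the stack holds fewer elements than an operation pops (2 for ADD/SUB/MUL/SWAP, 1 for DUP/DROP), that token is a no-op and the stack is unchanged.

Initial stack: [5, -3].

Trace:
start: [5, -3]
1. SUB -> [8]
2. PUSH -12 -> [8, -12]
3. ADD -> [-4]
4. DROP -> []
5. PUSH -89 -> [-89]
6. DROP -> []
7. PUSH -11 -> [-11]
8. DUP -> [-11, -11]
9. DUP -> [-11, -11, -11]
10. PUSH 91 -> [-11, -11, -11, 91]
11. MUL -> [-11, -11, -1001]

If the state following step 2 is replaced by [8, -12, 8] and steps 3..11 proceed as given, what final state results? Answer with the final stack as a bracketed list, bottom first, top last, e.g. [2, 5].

state after step 2 := [8, -12, 8]
3. ADD -> [8, -4]
4. DROP -> [8]
5. PUSH -89 -> [8, -89]
6. DROP -> [8]
7. PUSH -11 -> [8, -11]
8. DUP -> [8, -11, -11]
9. DUP -> [8, -11, -11, -11]
10. PUSH 91 -> [8, -11, -11, -11, 91]
11. MUL -> [8, -11, -11, -1001]

[8, -11, -11, -1001]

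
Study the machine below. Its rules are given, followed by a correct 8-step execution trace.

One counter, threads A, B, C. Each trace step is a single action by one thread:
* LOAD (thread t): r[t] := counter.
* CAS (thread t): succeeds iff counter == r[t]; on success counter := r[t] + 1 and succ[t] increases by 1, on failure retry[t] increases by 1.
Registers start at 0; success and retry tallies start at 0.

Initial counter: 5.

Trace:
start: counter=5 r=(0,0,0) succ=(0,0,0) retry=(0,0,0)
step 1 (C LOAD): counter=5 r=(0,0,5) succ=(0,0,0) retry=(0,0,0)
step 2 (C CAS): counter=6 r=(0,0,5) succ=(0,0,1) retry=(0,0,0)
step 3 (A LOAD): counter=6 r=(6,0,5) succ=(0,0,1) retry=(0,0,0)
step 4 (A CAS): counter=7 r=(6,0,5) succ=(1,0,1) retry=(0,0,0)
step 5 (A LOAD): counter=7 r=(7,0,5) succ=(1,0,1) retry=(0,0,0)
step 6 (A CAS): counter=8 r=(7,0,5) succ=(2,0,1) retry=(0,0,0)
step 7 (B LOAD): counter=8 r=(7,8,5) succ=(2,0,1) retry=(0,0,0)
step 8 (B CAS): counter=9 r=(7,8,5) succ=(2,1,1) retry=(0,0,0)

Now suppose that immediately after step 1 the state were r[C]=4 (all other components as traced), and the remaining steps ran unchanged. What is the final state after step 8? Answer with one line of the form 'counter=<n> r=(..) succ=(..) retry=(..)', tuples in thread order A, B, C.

counter=8 r=(6,7,4) succ=(2,1,0) retry=(0,0,1)

state after step 1 := counter=5 r=(0,0,4) succ=(0,0,0) retry=(0,0,0)
step 2 (C CAS): counter=5 r=(0,0,4) succ=(0,0,0) retry=(0,0,1)
step 3 (A LOAD): counter=5 r=(5,0,4) succ=(0,0,0) retry=(0,0,1)
step 4 (A CAS): counter=6 r=(5,0,4) succ=(1,0,0) retry=(0,0,1)
step 5 (A LOAD): counter=6 r=(6,0,4) succ=(1,0,0) retry=(0,0,1)
step 6 (A CAS): counter=7 r=(6,0,4) succ=(2,0,0) retry=(0,0,1)
step 7 (B LOAD): counter=7 r=(6,7,4) succ=(2,0,0) retry=(0,0,1)
step 8 (B CAS): counter=8 r=(6,7,4) succ=(2,1,0) retry=(0,0,1)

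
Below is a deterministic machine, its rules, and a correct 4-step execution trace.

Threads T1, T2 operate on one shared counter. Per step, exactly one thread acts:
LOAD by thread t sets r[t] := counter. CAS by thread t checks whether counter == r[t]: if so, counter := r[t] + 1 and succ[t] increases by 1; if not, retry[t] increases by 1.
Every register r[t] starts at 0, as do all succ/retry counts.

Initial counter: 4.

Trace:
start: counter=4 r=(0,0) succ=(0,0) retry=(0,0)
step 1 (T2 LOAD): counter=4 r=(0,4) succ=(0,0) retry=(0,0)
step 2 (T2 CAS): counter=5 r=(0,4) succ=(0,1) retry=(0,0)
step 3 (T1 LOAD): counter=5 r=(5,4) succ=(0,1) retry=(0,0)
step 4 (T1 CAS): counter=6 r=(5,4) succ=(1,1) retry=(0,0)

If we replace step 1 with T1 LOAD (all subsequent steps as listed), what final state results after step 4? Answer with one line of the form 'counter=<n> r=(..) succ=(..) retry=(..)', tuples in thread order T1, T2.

counter=5 r=(4,0) succ=(1,0) retry=(0,1)

(re-executing from step 1 with the substitution; state before step 1: counter=4 r=(0,0) succ=(0,0) retry=(0,0))
step 1 (T1 LOAD): counter=4 r=(4,0) succ=(0,0) retry=(0,0)
step 2 (T2 CAS): counter=4 r=(4,0) succ=(0,0) retry=(0,1)
step 3 (T1 LOAD): counter=4 r=(4,0) succ=(0,0) retry=(0,1)
step 4 (T1 CAS): counter=5 r=(4,0) succ=(1,0) retry=(0,1)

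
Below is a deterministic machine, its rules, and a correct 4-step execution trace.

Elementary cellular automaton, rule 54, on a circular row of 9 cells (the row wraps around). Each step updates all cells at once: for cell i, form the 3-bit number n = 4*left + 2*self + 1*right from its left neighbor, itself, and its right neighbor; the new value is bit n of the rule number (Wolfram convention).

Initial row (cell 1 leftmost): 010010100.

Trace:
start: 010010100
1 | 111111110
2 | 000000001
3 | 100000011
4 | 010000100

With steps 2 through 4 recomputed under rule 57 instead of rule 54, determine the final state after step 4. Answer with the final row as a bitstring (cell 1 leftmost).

110000010

(re-executing steps 2..4 under rule 57; state before step 2: 111111110)
2 | 100000001
3 | 011111101
4 | 110000010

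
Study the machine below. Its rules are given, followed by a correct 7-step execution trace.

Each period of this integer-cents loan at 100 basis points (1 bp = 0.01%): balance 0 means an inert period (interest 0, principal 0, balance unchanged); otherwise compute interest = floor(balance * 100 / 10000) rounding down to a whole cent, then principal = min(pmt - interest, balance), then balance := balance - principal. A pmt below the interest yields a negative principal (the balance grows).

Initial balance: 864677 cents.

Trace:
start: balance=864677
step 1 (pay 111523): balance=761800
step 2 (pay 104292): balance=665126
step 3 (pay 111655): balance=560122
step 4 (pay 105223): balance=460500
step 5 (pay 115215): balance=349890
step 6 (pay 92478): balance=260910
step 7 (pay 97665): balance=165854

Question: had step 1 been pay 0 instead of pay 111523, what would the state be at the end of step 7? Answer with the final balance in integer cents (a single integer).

284237

(re-executing from step 1 with the substitution; state before step 1: balance=864677)
step 1 (pay 0): balance=873323
step 2 (pay 104292): balance=777764
step 3 (pay 111655): balance=673886
step 4 (pay 105223): balance=575401
step 5 (pay 115215): balance=465940
step 6 (pay 92478): balance=378121
step 7 (pay 97665): balance=284237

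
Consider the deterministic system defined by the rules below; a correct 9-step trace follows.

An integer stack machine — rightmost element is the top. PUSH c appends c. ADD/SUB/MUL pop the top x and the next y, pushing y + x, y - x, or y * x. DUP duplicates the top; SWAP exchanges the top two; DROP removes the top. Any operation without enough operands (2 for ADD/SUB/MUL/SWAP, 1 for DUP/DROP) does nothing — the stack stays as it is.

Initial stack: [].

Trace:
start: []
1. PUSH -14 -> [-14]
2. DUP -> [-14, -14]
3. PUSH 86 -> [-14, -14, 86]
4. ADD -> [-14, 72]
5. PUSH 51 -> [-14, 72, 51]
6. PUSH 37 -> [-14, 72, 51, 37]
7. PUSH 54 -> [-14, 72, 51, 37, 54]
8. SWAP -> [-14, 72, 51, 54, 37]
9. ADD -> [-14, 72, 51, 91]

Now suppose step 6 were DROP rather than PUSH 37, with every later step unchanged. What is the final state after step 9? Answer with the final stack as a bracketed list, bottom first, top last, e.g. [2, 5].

(re-executing from step 6 with the substitution; state before step 6: [-14, 72, 51])
6. DROP -> [-14, 72]
7. PUSH 54 -> [-14, 72, 54]
8. SWAP -> [-14, 54, 72]
9. ADD -> [-14, 126]

[-14, 126]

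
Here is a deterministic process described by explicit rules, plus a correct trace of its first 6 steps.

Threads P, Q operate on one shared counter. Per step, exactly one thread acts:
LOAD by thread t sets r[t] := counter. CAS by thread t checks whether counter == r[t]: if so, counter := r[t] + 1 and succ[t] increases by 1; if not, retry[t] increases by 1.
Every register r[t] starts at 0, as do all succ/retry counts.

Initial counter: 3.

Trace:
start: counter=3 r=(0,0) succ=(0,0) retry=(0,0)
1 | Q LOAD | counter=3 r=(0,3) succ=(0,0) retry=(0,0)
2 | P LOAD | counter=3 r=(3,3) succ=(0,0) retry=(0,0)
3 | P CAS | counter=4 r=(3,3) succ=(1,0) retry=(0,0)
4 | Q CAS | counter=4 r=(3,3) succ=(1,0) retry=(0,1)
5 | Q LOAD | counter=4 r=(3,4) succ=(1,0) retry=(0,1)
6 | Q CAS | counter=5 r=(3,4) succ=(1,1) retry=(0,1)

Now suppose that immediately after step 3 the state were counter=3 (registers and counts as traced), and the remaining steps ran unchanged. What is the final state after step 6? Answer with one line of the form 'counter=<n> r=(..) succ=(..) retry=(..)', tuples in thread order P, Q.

counter=5 r=(3,4) succ=(1,2) retry=(0,0)

state after step 3 := counter=3 r=(3,3) succ=(1,0) retry=(0,0)
4 | Q CAS | counter=4 r=(3,3) succ=(1,1) retry=(0,0)
5 | Q LOAD | counter=4 r=(3,4) succ=(1,1) retry=(0,0)
6 | Q CAS | counter=5 r=(3,4) succ=(1,2) retry=(0,0)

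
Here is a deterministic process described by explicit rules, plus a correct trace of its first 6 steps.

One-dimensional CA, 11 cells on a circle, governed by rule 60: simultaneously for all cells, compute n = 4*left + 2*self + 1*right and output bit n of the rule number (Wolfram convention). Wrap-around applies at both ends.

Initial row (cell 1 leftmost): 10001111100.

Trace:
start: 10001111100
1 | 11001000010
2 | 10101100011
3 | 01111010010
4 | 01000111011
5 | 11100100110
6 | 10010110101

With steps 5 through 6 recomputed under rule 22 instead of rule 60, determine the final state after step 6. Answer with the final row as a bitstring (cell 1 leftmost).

(re-executing steps 5..6 under rule 22; state before step 5: 01000111011)
5 | 01101000000
6 | 10001100000

10001100000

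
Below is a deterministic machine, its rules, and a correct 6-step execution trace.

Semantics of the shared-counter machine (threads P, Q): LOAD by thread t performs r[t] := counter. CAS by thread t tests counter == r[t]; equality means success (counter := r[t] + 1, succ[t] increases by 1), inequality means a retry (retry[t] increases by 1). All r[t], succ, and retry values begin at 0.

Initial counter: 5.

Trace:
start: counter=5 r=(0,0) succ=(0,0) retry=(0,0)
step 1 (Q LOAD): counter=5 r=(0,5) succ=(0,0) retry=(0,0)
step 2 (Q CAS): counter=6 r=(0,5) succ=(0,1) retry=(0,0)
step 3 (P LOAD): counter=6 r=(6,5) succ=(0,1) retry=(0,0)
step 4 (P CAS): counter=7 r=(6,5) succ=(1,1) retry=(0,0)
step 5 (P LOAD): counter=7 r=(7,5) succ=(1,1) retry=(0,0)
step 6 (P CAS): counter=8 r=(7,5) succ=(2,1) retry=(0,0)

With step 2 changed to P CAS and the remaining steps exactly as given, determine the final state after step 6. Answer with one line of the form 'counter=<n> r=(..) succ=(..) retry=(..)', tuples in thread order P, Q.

(re-executing from step 2 with the substitution; state before step 2: counter=5 r=(0,5) succ=(0,0) retry=(0,0))
step 2 (P CAS): counter=5 r=(0,5) succ=(0,0) retry=(1,0)
step 3 (P LOAD): counter=5 r=(5,5) succ=(0,0) retry=(1,0)
step 4 (P CAS): counter=6 r=(5,5) succ=(1,0) retry=(1,0)
step 5 (P LOAD): counter=6 r=(6,5) succ=(1,0) retry=(1,0)
step 6 (P CAS): counter=7 r=(6,5) succ=(2,0) retry=(1,0)

counter=7 r=(6,5) succ=(2,0) retry=(1,0)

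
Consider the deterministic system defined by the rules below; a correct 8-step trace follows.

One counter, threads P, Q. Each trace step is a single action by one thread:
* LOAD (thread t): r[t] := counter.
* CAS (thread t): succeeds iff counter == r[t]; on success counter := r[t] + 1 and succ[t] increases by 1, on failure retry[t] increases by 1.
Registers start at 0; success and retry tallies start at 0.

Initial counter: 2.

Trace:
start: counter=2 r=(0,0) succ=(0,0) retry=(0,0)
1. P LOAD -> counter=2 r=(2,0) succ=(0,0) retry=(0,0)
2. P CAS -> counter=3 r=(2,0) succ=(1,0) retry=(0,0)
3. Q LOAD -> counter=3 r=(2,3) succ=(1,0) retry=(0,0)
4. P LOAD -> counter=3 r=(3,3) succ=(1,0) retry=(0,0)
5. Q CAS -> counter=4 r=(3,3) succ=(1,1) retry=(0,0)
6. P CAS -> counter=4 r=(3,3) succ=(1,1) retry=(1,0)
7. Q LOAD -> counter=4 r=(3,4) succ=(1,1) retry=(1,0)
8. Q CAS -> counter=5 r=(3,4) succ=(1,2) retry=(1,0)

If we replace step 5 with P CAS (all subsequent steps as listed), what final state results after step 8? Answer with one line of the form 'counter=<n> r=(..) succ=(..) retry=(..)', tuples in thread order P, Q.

counter=5 r=(3,4) succ=(2,1) retry=(1,0)

(re-executing from step 5 with the substitution; state before step 5: counter=3 r=(3,3) succ=(1,0) retry=(0,0))
5. P CAS -> counter=4 r=(3,3) succ=(2,0) retry=(0,0)
6. P CAS -> counter=4 r=(3,3) succ=(2,0) retry=(1,0)
7. Q LOAD -> counter=4 r=(3,4) succ=(2,0) retry=(1,0)
8. Q CAS -> counter=5 r=(3,4) succ=(2,1) retry=(1,0)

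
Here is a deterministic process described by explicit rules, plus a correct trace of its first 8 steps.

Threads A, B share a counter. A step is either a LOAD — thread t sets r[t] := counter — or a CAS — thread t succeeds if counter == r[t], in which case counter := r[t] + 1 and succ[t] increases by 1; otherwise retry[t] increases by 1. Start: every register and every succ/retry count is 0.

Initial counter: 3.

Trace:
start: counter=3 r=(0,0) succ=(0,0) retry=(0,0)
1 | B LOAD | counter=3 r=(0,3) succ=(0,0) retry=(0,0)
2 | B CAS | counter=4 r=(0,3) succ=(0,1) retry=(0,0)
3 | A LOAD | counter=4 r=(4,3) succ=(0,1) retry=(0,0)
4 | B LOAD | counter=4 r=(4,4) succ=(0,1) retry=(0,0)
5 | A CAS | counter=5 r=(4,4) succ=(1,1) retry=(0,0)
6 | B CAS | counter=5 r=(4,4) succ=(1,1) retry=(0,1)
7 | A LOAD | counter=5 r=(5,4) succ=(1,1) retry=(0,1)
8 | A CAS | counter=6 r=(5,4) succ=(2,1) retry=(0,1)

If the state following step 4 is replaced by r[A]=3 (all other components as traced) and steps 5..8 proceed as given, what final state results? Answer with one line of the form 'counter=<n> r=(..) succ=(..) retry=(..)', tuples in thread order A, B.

state after step 4 := counter=4 r=(3,4) succ=(0,1) retry=(0,0)
5 | A CAS | counter=4 r=(3,4) succ=(0,1) retry=(1,0)
6 | B CAS | counter=5 r=(3,4) succ=(0,2) retry=(1,0)
7 | A LOAD | counter=5 r=(5,4) succ=(0,2) retry=(1,0)
8 | A CAS | counter=6 r=(5,4) succ=(1,2) retry=(1,0)

counter=6 r=(5,4) succ=(1,2) retry=(1,0)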